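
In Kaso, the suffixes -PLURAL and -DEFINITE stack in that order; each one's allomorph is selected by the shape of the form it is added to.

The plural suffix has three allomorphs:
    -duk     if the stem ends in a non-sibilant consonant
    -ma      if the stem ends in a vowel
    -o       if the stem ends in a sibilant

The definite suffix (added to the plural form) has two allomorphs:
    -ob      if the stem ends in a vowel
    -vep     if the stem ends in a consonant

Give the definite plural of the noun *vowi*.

vowimaob

The final sound of *vowi* is /i/, which is a vowel, so the plural suffix is -ma, giving *vowima*.
The final sound of the plural form *vowima* is /a/, which is a vowel, so the definite suffix is -ob, giving *vowimaob*.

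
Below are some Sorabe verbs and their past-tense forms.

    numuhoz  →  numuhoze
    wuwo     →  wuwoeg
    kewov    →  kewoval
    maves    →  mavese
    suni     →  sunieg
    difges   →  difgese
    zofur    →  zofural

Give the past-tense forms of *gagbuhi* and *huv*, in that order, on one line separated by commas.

The pattern is sibilance of the final sound: -e when the stem ends in a sibilant (*numuhoz*, *maves*, *difges*); -al when the stem ends in a non-sibilant consonant (*kewov*, *zofur*); -eg when the stem ends in a vowel (*wuwo*, *suni*).
The final sound of *gagbuhi* is /i/, which is a vowel, so the suffix is -eg, giving *gagbuhieg*.
The final sound of *huv* is /v/, which is a non-sibilant consonant, so the suffix is -al, giving *huval*.

gagbuhieg, huval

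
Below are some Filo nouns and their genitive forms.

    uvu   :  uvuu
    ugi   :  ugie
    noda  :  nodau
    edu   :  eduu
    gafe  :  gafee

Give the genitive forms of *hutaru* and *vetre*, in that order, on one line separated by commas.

hutaruu, vetree

The suffix is conditioned by the last vowel: -e when the last vowel of the stem is a front vowel (*ugi*, *gafe*); -u when the last vowel of the stem is a back vowel (*uvu*, *noda*, *edu*).
The last vowel of *hutaru* is /u/, which is a back vowel, so the suffix is -u, giving *hutaruu*.
The last vowel of *vetre* is /e/, which is a front vowel, so the suffix is -e, giving *vetree*.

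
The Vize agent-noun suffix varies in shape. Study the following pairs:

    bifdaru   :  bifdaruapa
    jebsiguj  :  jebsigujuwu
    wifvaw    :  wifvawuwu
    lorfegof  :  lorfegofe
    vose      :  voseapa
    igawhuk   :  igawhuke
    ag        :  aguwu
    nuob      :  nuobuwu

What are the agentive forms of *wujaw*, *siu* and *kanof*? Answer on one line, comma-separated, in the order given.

wujawuwu, siuapa, kanofe

Looking at the final sound of each stem: -e when the stem ends in a voiceless consonant (*lorfegof*, *igawhuk*); -uwu when the stem ends in a voiced consonant (*jebsiguj*, *wifvaw*, *ag*, *nuob*); -apa when the stem ends in a vowel (*bifdaru*, *vose*).
*wujaw* — final sound /w/ (a voiced consonant) → -uwu → *wujawuwu*.
The final sound of *siu* is /u/, which is a vowel, so the suffix is -apa, giving *siuapa*.
*kanof*: final sound = /f/, a voiceless consonant → -e → *kanofe*.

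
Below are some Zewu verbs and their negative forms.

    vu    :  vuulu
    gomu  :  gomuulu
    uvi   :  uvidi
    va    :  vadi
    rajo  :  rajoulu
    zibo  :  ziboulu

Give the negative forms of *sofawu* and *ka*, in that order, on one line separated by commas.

Looking at the last vowel of each stem: -ulu when the last vowel of the stem is a rounded vowel (*vu*, *gomu*, *rajo*, *zibo*); -di when the last vowel of the stem is an unrounded vowel (*uvi*, *va*).
*sofawu* — last vowel /u/ (a rounded vowel) → -ulu → *sofawuulu*.
*ka*: last vowel = /a/, an unrounded vowel → -di → *kadi*.

sofawuulu, kadi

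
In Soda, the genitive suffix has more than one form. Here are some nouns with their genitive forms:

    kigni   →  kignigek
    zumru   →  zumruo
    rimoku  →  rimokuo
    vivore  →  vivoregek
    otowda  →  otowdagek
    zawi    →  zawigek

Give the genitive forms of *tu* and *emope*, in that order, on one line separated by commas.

tuo, emopegek

The suffix is conditioned by the last vowel: -o when the last vowel of the stem is a rounded vowel (*zumru*, *rimoku*); -gek when the last vowel of the stem is an unrounded vowel (*kigni*, *vivore*, *otowda*, *zawi*).
*tu* — last vowel /u/ (a rounded vowel) → -o → *tuo*.
The last vowel of *emope* is /e/, which is an unrounded vowel, so the suffix is -gek, giving *emopegek*.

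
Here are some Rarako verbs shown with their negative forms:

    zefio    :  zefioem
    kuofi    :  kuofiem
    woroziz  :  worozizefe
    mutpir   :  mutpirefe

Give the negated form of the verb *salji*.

saljiem

Looking at the final sound of each stem: -efe when the stem ends in a consonant (*woroziz*, *mutpir*); -em when the stem ends in a vowel (*zefio*, *kuofi*).
*salji* — final sound /i/ (a vowel) → -em → *saljiem*.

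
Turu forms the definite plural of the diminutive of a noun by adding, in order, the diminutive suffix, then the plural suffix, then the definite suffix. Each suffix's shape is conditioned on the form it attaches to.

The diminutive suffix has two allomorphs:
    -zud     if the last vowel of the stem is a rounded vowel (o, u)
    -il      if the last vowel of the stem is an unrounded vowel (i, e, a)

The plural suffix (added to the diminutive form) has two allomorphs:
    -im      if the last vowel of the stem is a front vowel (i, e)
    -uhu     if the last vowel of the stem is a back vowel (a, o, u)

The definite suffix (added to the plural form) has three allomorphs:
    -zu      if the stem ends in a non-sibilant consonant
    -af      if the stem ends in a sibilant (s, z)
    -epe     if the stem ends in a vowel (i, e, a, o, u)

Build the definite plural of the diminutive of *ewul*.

ewulzuduhuepe

The last vowel of *ewul* is /u/, which is a rounded vowel, so the diminutive suffix is -zud, giving *ewulzud*.
Since the last vowel of the diminutive form *ewulzud* is /u/ (a back vowel), it takes -uhu, giving *ewulzuduhu*.
Since the final sound of the plural form *ewulzuduhu* is /u/ (a vowel), it takes -epe, giving *ewulzuduhuepe*.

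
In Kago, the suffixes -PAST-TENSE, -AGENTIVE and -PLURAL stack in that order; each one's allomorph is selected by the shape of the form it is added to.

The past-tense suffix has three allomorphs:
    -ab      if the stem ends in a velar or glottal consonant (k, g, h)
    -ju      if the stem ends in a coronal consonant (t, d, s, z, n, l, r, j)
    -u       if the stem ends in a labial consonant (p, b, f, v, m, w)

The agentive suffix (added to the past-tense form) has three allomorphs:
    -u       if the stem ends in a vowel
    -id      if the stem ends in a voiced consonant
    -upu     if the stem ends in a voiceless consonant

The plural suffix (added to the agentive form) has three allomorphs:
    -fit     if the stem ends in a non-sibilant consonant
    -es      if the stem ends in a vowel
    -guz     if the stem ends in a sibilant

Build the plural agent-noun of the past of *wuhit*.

*wuhit*: final consonant = /t/, coronal → -ju → *wuhitju*.
The past-tense form *wuhitju* — final sound /u/ (a vowel) → -u → *wuhitjuu*.
The agentive form *wuhitjuu* — final sound /u/ (a vowel) → -es → *wuhitjuues*.

wuhitjuues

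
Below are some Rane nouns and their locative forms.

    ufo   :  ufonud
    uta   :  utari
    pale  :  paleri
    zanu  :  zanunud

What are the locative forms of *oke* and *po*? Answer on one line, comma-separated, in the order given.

okeri, ponud

The suffix is conditioned by the last vowel: -nud when the last vowel of the stem is a rounded vowel (*ufo*, *zanu*); -ri when the last vowel of the stem is an unrounded vowel (*uta*, *pale*).
Since the last vowel of *oke* is /e/ (an unrounded vowel), it takes -ri, giving *okeri*.
*po*: last vowel = /o/, a rounded vowel → -nud → *ponud*.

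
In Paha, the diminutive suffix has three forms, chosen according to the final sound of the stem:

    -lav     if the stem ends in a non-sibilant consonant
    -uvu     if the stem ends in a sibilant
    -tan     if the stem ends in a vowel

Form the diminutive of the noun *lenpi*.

lenpitan

Since the final sound of *lenpi* is /i/ (a vowel), it takes -tan, giving *lenpitan*.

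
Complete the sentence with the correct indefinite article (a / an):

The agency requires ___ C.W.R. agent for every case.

a

The indefinite article is chosen by the initial *sound* of the following word, not its spelling.
The initialism *C.W.R.* is read letter by letter; the first letter, C, is pronounced /siː/, which begins with a consonant sound.
So the article is *a*: The agency requires a C.W.R. agent for every case.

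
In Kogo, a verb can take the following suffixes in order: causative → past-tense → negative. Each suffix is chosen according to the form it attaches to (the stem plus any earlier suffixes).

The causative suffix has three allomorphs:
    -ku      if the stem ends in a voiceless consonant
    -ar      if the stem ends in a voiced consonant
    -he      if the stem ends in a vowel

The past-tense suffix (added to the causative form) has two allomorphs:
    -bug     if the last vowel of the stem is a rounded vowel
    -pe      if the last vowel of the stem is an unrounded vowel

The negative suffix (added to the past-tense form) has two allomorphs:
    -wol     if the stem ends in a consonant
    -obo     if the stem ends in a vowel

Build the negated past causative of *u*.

*u* — final sound /u/ (a vowel) → -he → *uhe*.
The causative form *uhe* — last vowel /e/ (an unrounded vowel) → -pe → *uhepe*.
The past-tense form *uhepe*: final sound = /e/, a vowel → -obo → *uhepeobo*.

uhepeobo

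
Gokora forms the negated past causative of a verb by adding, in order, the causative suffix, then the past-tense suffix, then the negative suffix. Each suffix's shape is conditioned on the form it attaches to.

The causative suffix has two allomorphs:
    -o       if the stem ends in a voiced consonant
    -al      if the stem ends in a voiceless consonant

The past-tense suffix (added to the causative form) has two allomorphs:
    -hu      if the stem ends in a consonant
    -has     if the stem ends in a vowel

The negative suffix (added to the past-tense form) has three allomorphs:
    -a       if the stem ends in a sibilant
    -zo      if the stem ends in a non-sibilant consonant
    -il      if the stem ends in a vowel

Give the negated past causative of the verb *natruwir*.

natruwirohasa

Since the final consonant of *natruwir* is /r/ (voiced), it takes -o, giving *natruwiro*.
The causative form *natruwiro*: final sound = /o/, a vowel → -has → *natruwirohas*.
The past-tense form *natruwirohas*: final sound = /s/, a sibilant → -a → *natruwirohasa*.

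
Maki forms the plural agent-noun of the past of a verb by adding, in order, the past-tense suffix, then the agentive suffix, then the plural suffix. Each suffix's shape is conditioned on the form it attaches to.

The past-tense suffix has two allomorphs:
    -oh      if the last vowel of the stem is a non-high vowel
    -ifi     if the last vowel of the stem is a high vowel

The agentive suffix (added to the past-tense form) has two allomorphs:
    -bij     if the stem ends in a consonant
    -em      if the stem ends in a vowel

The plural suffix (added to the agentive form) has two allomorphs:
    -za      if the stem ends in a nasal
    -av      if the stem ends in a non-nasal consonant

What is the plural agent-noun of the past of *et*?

The last vowel of *et* is /e/, which is a non-high vowel, so the past-tense suffix is -oh, giving *etoh*.
The past-tense form *etoh*: final sound = /h/, a consonant → -bij → *etohbij*.
The agentive form *etohbij*: final consonant = /j/, non-nasal → -av → *etohbijav*.

etohbijav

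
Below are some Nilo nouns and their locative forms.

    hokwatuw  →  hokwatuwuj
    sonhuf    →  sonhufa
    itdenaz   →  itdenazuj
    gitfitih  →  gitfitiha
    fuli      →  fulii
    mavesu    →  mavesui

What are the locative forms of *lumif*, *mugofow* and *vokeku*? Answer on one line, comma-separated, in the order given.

The suffix is conditioned by the final sound: -a when the stem ends in a voiceless consonant (*sonhuf*, *gitfitih*); -uj when the stem ends in a voiced consonant (*hokwatuw*, *itdenaz*); -i when the stem ends in a vowel (*fuli*, *mavesu*).
The final sound of *lumif* is /f/, which is a voiceless consonant, so the suffix is -a, giving *lumifa*.
*mugofow*: final sound = /w/, a voiced consonant → -uj → *mugofowuj*.
*vokeku* — final sound /u/ (a vowel) → -i → *vokekui*.

lumifa, mugofowuj, vokekui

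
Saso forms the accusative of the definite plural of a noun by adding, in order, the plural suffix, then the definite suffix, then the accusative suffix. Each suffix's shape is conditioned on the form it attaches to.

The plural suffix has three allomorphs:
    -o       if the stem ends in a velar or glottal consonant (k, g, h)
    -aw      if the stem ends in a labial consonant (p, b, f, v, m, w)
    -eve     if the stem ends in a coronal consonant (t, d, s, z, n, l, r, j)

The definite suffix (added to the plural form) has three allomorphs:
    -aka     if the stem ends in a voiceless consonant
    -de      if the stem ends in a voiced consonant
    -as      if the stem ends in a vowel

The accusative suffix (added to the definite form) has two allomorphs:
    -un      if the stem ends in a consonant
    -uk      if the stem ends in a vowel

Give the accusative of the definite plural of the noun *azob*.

azobawdeuk

*azob* — final consonant /b/ (labial) → -aw → *azobaw*.
The plural form *azobaw*: final sound = /w/, a voiced consonant → -de → *azobawde*.
The definite form *azobawde* — final sound /e/ (a vowel) → -uk → *azobawdeuk*.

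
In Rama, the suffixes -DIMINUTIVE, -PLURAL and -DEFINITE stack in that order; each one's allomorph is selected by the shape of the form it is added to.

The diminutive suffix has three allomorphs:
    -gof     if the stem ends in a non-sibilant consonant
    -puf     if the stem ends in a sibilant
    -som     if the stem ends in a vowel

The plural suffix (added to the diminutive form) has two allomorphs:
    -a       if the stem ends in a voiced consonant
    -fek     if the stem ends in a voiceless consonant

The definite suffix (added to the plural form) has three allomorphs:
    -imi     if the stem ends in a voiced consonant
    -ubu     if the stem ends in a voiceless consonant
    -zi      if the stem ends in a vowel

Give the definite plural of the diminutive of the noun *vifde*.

The final sound of *vifde* is /e/, which is a vowel, so the diminutive suffix is -som, giving *vifdesom*.
The final consonant of the diminutive form *vifdesom* is /m/, which is voiced, so the plural suffix is -a, giving *vifdesoma*.
Since the final sound of the plural form *vifdesoma* is /a/ (a vowel), it takes -zi, giving *vifdesomazi*.

vifdesomazi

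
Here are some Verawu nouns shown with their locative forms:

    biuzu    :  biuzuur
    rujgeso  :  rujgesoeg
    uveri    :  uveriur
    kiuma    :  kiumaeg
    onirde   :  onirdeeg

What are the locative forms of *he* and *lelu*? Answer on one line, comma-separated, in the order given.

heeg, leluur

The suffix is conditioned by the last vowel: -ur when the last vowel of the stem is a high vowel (*biuzu*, *uveri*); -eg when the last vowel of the stem is a non-high vowel (*rujgeso*, *kiuma*, *onirde*).
Since the last vowel of *he* is /e/ (a non-high vowel), it takes -eg, giving *heeg*.
*lelu*: last vowel = /u/, a high vowel → -ur → *leluur*.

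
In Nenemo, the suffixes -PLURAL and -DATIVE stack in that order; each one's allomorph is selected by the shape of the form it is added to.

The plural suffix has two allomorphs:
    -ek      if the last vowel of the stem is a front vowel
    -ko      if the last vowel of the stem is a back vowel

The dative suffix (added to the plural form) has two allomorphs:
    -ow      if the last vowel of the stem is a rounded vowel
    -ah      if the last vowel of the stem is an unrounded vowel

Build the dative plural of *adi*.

*adi* — last vowel /i/ (a front vowel) → -ek → *adiek*.
The plural form *adiek* — last vowel /e/ (an unrounded vowel) → -ah → *adiekah*.

adiekah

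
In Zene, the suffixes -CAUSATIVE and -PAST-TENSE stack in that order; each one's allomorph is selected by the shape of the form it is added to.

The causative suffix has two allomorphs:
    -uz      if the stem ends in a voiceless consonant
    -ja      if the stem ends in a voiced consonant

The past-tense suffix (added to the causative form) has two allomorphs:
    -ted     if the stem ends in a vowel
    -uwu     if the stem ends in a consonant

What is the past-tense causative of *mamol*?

*mamol* — final consonant /l/ (voiced) → -ja → *mamolja*.
The final sound of the causative form *mamolja* is /a/, which is a vowel, so the past-tense suffix is -ted, giving *mamoljated*.

mamoljated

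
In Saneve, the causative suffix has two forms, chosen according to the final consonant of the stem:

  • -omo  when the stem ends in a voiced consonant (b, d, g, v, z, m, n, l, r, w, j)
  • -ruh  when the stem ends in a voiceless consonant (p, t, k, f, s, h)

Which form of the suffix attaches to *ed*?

The final consonant of *ed* is /d/, which is voiced, so the suffix is -omo.

-omo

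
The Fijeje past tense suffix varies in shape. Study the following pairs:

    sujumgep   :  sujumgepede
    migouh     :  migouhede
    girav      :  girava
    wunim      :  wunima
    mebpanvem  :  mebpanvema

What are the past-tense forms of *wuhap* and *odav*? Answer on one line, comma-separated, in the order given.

wuhapede, odava

The suffix is conditioned by the final consonant: -ede when the stem ends in a voiceless consonant (*sujumgep*, *migouh*); -a when the stem ends in a voiced consonant (*girav*, *wunim*, *mebpanvem*).
*wuhap* — final consonant /p/ (voiceless) → -ede → *wuhapede*.
Since the final consonant of *odav* is /v/ (voiced), it takes -a, giving *odava*.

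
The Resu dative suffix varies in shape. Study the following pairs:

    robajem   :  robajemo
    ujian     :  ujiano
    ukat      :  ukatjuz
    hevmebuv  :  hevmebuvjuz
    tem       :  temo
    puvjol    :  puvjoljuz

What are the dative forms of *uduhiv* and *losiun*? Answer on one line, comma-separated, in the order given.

The pattern is nasality of the final consonant: -o when the stem ends in a nasal (*robajem*, *ujian*, *tem*); -juz when the stem ends in a non-nasal consonant (*ukat*, *hevmebuv*, *puvjol*).
The final consonant of *uduhiv* is /v/, which is non-nasal, so the suffix is -juz, giving *uduhivjuz*.
The final consonant of *losiun* is /n/, which is a nasal, so the suffix is -o, giving *losiuno*.

uduhivjuz, losiuno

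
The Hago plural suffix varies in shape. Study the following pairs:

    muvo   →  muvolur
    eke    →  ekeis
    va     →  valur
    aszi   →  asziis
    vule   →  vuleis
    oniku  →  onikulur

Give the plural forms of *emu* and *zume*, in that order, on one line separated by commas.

The alternation tracks the last vowel of the stem — -is when the last vowel of the stem is a front vowel (*eke*, *aszi*, *vule*); -lur when the last vowel of the stem is a back vowel (*muvo*, *va*, *oniku*).
The last vowel of *emu* is /u/, which is a back vowel, so the suffix is -lur, giving *emulur*.
The last vowel of *zume* is /e/, which is a front vowel, so the suffix is -is, giving *zumeis*.

emulur, zumeis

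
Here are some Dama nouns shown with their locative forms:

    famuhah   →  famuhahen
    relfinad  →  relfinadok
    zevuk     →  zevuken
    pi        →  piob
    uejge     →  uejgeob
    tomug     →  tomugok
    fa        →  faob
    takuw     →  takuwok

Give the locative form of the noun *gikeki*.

gikekiob

Looking at the final sound of each stem: -en when the stem ends in a voiceless consonant (*famuhah*, *zevuk*); -ok when the stem ends in a voiced consonant (*relfinad*, *tomug*, *takuw*); -ob when the stem ends in a vowel (*pi*, *uejge*, *fa*).
*gikeki*: final sound = /i/, a vowel → -ob → *gikekiob*.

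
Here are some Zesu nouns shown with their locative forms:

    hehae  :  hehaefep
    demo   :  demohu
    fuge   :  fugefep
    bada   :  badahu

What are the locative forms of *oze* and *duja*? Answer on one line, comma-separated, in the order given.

ozefep, dujahu

The alternation tracks the last vowel of the stem — -fep when the last vowel of the stem is a front vowel (*hehae*, *fuge*); -hu when the last vowel of the stem is a back vowel (*demo*, *bada*).
Since the last vowel of *oze* is /e/ (a front vowel), it takes -fep, giving *ozefep*.
*duja*: last vowel = /a/, a back vowel → -hu → *dujahu*.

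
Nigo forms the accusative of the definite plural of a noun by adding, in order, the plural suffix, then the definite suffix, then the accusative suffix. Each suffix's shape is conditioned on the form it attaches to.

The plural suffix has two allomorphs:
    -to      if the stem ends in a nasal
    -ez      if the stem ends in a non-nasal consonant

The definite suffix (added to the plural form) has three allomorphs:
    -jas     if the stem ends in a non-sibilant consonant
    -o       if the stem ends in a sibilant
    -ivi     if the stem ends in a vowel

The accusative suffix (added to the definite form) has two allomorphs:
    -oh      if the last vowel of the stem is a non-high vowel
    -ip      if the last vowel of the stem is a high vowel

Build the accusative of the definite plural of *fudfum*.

fudfumtoiviip

*fudfum* — final consonant /m/ (a nasal) → -to → *fudfumto*.
The final sound of the plural form *fudfumto* is /o/, which is a vowel, so the definite suffix is -ivi, giving *fudfumtoivi*.
The definite form *fudfumtoivi* — last vowel /i/ (a high vowel) → -ip → *fudfumtoiviip*.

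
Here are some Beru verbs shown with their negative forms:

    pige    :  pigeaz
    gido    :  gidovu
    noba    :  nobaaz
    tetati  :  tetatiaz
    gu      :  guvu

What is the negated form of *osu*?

The pattern is rounding harmony: -vu when the last vowel of the stem is a rounded vowel (*gido*, *gu*); -az when the last vowel of the stem is an unrounded vowel (*pige*, *noba*, *tetati*).
Since the last vowel of *osu* is /u/ (a rounded vowel), it takes -vu, giving *osuvu*.

osuvu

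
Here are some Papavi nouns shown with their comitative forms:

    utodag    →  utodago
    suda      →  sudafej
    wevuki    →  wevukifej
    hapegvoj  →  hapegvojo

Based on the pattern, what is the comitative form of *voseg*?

vosego

The pattern is consonant vs. vowel: -o when the stem ends in a consonant (*utodag*, *hapegvoj*); -fej when the stem ends in a vowel (*suda*, *wevuki*).
*voseg*: final sound = /g/, a consonant → -o → *vosego*.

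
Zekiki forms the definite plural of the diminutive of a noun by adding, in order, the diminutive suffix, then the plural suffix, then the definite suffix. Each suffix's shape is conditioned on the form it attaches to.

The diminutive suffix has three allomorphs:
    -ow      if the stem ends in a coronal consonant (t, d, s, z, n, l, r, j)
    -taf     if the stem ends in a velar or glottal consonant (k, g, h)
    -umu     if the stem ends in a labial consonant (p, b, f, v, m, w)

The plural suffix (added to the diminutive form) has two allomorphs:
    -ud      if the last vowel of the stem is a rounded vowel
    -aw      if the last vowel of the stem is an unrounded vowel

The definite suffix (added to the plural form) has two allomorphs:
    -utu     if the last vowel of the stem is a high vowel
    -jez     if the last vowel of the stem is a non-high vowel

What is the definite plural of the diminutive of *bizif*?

*bizif* — final consonant /f/ (labial) → -umu → *bizifumu*.
The diminutive form *bizifumu* — last vowel /u/ (a rounded vowel) → -ud → *bizifumuud*.
The plural form *bizifumuud*: last vowel = /u/, a high vowel → -utu → *bizifumuudutu*.

bizifumuudutu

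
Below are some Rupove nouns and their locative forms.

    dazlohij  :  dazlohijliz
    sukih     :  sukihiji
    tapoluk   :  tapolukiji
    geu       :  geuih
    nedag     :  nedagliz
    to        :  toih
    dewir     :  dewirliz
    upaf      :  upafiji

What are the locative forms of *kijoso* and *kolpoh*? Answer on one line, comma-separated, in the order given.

kijosoih, kolpohiji

The pattern is voicing of the final sound: -iji when the stem ends in a voiceless consonant (*sukih*, *tapoluk*, *upaf*); -liz when the stem ends in a voiced consonant (*dazlohij*, *nedag*, *dewir*); -ih when the stem ends in a vowel (*geu*, *to*).
The final sound of *kijoso* is /o/, which is a vowel, so the suffix is -ih, giving *kijosoih*.
The final sound of *kolpoh* is /h/, which is a voiceless consonant, so the suffix is -iji, giving *kolpohiji*.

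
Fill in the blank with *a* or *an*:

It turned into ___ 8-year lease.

The indefinite article is chosen by the initial *sound* of the following word, not its spelling.
The number *8* is spoken "eight", beginning with /eɪt/ — a vowel sound.
So the article is *an*: It turned into an 8-year lease.

an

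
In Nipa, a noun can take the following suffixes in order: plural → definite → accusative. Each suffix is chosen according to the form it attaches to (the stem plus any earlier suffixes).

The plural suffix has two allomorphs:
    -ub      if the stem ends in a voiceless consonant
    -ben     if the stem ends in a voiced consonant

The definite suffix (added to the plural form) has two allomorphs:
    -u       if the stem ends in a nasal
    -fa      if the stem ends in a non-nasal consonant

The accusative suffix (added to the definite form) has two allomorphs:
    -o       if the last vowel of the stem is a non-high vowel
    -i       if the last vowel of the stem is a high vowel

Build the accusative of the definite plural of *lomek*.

lomekubfao

The final consonant of *lomek* is /k/, which is voiceless, so the plural suffix is -ub, giving *lomekub*.
The plural form *lomekub* — final consonant /b/ (non-nasal) → -fa → *lomekubfa*.
The last vowel of the definite form *lomekubfa* is /a/, which is a non-high vowel, so the accusative suffix is -o, giving *lomekubfao*.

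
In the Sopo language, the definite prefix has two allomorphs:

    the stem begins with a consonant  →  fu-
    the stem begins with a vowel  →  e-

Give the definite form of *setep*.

*setep* — first sound /s/ (a consonant) → fu- → *fusetep*.

fusetep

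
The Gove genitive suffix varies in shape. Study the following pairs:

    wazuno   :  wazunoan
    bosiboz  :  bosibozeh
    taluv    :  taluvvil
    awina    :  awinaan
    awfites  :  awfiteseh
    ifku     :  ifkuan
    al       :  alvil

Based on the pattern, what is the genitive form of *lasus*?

The pattern is sibilance of the final sound: -eh when the stem ends in a sibilant (*bosiboz*, *awfites*); -vil when the stem ends in a non-sibilant consonant (*taluv*, *al*); -an when the stem ends in a vowel (*wazuno*, *awina*, *ifku*).
*lasus* — final sound /s/ (a sibilant) → -eh → *lasuseh*.

lasuseh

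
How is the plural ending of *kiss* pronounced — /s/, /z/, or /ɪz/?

The stem *kiss* ends in a sibilant (/s, z, ʃ, ʒ, tʃ, dʒ/).
The plural suffix surfaces as /ɪz/ after sibilants, /s/ after other voiceless consonants, and /z/ after other voiced sounds.
So the plural -s on *kiss* is pronounced /ɪz/.

/ɪz/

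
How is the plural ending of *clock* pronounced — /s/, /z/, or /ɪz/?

The stem *clock* ends in a voiceless non-sibilant consonant.
The plural suffix surfaces as /ɪz/ after sibilants, /s/ after other voiceless consonants, and /z/ after other voiced sounds.
So the plural -s on *clock* is pronounced /s/.

/s/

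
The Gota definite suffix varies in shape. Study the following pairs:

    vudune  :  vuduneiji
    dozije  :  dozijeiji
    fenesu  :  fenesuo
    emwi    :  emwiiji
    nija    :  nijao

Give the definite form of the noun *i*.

The alternation tracks the last vowel of the stem — -iji when the last vowel of the stem is a front vowel (*vudune*, *dozije*, *emwi*); -o when the last vowel of the stem is a back vowel (*fenesu*, *nija*).
*i*: last vowel = /i/, a front vowel → -iji → *iiji*.

iiji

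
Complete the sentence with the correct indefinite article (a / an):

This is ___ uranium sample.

The indefinite article is chosen by the initial *sound* of the following word, not its spelling.
*uranium* begins with the sound /jʊ/ (u pronounced /jʊ/) — a consonant sound.
So the article is *a*: This is a uranium sample.

a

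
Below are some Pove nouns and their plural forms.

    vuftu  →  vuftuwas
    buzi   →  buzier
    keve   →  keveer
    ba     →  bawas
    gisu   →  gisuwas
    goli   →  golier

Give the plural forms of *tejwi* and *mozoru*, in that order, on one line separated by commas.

The alternation tracks the last vowel of the stem — -er when the last vowel of the stem is a front vowel (*buzi*, *keve*, *goli*); -was when the last vowel of the stem is a back vowel (*vuftu*, *ba*, *gisu*).
The last vowel of *tejwi* is /i/, which is a front vowel, so the suffix is -er, giving *tejwier*.
*mozoru* — last vowel /u/ (a back vowel) → -was → *mozoruwas*.

tejwier, mozoruwas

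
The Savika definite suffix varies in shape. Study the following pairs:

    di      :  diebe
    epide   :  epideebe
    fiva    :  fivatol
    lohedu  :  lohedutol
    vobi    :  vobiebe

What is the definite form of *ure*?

ureebe

The suffix is conditioned by the last vowel: -ebe when the last vowel of the stem is a front vowel (*di*, *epide*, *vobi*); -tol when the last vowel of the stem is a back vowel (*fiva*, *lohedu*).
The last vowel of *ure* is /e/, which is a front vowel, so the suffix is -ebe, giving *ureebe*.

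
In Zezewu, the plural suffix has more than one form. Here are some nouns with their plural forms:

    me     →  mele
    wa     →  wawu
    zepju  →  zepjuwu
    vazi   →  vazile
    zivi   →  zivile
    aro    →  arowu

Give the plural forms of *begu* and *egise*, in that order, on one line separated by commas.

beguwu, egisele

The pattern is front/back vowel harmony: -le when the last vowel of the stem is a front vowel (*me*, *vazi*, *zivi*); -wu when the last vowel of the stem is a back vowel (*wa*, *zepju*, *aro*).
*begu* — last vowel /u/ (a back vowel) → -wu → *beguwu*.
*egise* — last vowel /e/ (a front vowel) → -le → *egisele*.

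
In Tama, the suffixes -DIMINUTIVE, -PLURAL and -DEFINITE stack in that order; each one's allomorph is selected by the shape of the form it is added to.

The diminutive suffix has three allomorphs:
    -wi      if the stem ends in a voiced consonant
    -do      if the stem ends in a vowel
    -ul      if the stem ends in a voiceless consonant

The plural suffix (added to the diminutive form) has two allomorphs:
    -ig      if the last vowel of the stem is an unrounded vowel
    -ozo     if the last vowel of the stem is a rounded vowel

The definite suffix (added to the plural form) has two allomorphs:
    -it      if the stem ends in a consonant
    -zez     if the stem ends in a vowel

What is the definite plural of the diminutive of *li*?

lidoozozez

*li*: final sound = /i/, a vowel → -do → *lido*.
Since the last vowel of the diminutive form *lido* is /o/ (a rounded vowel), it takes -ozo, giving *lidoozo*.
The plural form *lidoozo*: final sound = /o/, a vowel → -zez → *lidoozozez*.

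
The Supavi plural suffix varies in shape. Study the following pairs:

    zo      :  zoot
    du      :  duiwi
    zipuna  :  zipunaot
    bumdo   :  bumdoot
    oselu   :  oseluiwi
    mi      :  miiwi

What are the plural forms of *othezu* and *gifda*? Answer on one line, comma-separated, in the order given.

The suffix is conditioned by the last vowel: -iwi when the last vowel of the stem is a high vowel (*du*, *oselu*, *mi*); -ot when the last vowel of the stem is a non-high vowel (*zo*, *zipuna*, *bumdo*).
The last vowel of *othezu* is /u/, which is a high vowel, so the suffix is -iwi, giving *othezuiwi*.
*gifda*: last vowel = /a/, a non-high vowel → -ot → *gifdaot*.

othezuiwi, gifdaot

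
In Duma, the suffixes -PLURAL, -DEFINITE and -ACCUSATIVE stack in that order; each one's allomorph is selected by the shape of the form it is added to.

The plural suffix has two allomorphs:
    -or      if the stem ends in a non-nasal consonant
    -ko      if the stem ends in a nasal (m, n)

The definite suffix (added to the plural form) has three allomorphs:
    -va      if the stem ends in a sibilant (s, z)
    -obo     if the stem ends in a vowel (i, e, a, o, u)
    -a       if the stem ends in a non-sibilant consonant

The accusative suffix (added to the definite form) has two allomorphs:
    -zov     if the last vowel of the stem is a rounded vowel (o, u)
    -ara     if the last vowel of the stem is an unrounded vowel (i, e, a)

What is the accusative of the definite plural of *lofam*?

Since the final consonant of *lofam* is /m/ (a nasal), it takes -ko, giving *lofamko*.
Since the final sound of the plural form *lofamko* is /o/ (a vowel), it takes -obo, giving *lofamkoobo*.
The definite form *lofamkoobo* — last vowel /o/ (a rounded vowel) → -zov → *lofamkoobozov*.

lofamkoobozov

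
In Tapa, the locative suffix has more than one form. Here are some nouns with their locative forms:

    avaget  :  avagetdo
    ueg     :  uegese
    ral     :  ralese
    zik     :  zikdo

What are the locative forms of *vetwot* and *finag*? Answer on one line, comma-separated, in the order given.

The pattern is voicing of the final consonant: -do when the stem ends in a voiceless consonant (*avaget*, *zik*); -ese when the stem ends in a voiced consonant (*ueg*, *ral*).
*vetwot*: final consonant = /t/, voiceless → -do → *vetwotdo*.
Since the final consonant of *finag* is /g/ (voiced), it takes -ese, giving *finagese*.

vetwotdo, finagese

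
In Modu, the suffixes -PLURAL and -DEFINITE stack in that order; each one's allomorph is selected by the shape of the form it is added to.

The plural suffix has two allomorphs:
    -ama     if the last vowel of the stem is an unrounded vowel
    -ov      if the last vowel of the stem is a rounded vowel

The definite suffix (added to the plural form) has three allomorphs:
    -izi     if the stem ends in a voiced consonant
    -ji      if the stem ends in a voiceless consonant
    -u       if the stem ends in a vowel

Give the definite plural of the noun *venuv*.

venuvovizi

The last vowel of *venuv* is /u/, which is a rounded vowel, so the plural suffix is -ov, giving *venuvov*.
The plural form *venuvov*: final sound = /v/, a voiced consonant → -izi → *venuvovizi*.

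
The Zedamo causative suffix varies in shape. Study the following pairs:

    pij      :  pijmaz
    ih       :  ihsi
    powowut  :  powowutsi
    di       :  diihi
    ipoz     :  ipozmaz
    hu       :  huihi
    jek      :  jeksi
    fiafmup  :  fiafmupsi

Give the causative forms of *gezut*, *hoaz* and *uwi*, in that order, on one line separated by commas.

gezutsi, hoazmaz, uwiihi

Looking at the final sound of each stem: -si when the stem ends in a voiceless consonant (*ih*, *powowut*, *jek*, *fiafmup*); -maz when the stem ends in a voiced consonant (*pij*, *ipoz*); -ihi when the stem ends in a vowel (*di*, *hu*).
*gezut*: final sound = /t/, a voiceless consonant → -si → *gezutsi*.
*hoaz*: final sound = /z/, a voiced consonant → -maz → *hoazmaz*.
*uwi* — final sound /i/ (a vowel) → -ihi → *uwiihi*.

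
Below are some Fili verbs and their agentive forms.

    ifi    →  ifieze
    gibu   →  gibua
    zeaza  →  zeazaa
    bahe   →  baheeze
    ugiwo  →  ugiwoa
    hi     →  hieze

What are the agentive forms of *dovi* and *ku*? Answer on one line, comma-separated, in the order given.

dovieze, kua

The alternation tracks the last vowel of the stem — -eze when the last vowel of the stem is a front vowel (*ifi*, *bahe*, *hi*); -a when the last vowel of the stem is a back vowel (*gibu*, *zeaza*, *ugiwo*).
The last vowel of *dovi* is /i/, which is a front vowel, so the suffix is -eze, giving *dovieze*.
The last vowel of *ku* is /u/, which is a back vowel, so the suffix is -a, giving *kua*.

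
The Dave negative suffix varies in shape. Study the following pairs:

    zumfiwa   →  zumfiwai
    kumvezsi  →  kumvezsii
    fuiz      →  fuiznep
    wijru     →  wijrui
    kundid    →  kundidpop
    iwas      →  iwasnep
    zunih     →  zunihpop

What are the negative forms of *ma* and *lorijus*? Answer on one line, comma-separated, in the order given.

mai, lorijusnep

The suffix is conditioned by the final sound: -nep when the stem ends in a sibilant (*fuiz*, *iwas*); -pop when the stem ends in a non-sibilant consonant (*kundid*, *zunih*); -i when the stem ends in a vowel (*zumfiwa*, *kumvezsi*, *wijru*).
The final sound of *ma* is /a/, which is a vowel, so the suffix is -i, giving *mai*.
The final sound of *lorijus* is /s/, which is a sibilant, so the suffix is -nep, giving *lorijusnep*.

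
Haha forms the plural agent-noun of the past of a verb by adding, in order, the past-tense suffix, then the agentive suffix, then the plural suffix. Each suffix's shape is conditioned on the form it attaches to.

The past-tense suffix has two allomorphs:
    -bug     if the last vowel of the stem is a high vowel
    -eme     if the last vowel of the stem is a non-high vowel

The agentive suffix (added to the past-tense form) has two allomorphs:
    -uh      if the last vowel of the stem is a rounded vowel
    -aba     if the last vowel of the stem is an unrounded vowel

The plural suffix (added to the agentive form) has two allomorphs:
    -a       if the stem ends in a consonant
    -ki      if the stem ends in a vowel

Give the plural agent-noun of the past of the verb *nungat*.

nungatemeabaki

*nungat*: last vowel = /a/, a non-high vowel → -eme → *nungateme*.
The last vowel of the past-tense form *nungateme* is /e/, which is an unrounded vowel, so the agentive suffix is -aba, giving *nungatemeaba*.
The agentive form *nungatemeaba*: final sound = /a/, a vowel → -ki → *nungatemeabaki*.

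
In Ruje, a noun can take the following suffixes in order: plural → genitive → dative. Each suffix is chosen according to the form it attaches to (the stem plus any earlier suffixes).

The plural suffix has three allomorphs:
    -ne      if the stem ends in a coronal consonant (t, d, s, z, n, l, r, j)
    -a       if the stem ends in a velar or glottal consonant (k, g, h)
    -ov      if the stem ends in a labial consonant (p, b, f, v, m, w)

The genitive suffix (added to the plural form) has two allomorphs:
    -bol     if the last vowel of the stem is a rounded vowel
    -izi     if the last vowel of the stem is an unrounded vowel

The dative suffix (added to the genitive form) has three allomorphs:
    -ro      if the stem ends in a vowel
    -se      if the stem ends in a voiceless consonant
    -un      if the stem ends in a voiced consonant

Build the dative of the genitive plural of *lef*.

*lef*: final consonant = /f/, labial → -ov → *lefov*.
The plural form *lefov* — last vowel /o/ (a rounded vowel) → -bol → *lefovbol*.
The genitive form *lefovbol*: final sound = /l/, a voiced consonant → -un → *lefovbolun*.

lefovbolun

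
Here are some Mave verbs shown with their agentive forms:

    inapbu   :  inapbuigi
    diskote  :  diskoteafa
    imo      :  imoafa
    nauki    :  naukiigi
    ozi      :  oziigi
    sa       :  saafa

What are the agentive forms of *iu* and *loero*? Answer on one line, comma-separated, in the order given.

iuigi, loeroafa

The suffix is conditioned by the last vowel: -igi when the last vowel of the stem is a high vowel (*inapbu*, *nauki*, *ozi*); -afa when the last vowel of the stem is a non-high vowel (*diskote*, *imo*, *sa*).
*iu*: last vowel = /u/, a high vowel → -igi → *iuigi*.
Since the last vowel of *loero* is /o/ (a non-high vowel), it takes -afa, giving *loeroafa*.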